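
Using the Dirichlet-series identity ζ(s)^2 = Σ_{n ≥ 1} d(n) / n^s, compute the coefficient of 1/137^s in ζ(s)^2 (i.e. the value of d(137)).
d(137) = 2

ζ(s)^2 = (Σ 1/m^s)(Σ 1/k^s). The coefficient of 1/n^s in the product is the number of ordered pairs (m, k) with mk = n, which equals d(n). For n = 137, divisors are [1, 137], so d(137) = 2.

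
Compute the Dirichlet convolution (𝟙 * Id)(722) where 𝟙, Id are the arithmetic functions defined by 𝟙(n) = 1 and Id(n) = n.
(𝟙 * Id)(722) = 1143

Divisors of 722: [1, 2, 19, 38, 361, 722]. For each d | 722:
  d = 1: 𝟙(1) · Id(722/1) = 1 · 722 = 722
  d = 2: 𝟙(2) · Id(722/2) = 1 · 361 = 361
  d = 19: 𝟙(19) · Id(722/19) = 1 · 38 = 38
  d = 38: 𝟙(38) · Id(722/38) = 1 · 19 = 19
  d = 361: 𝟙(361) · Id(722/361) = 1 · 2 = 2
  d = 722: 𝟙(722) · Id(722/722) = 1 · 1 = 1
Summing: (𝟙 * Id)(722) = 722 + 361 + 38 + 19 + 2 + 1 = 1143.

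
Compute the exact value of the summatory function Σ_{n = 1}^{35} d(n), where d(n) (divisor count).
Σ_{n ≤ 35} d(n) = 131

Compute d(n) for each 1 ≤ n ≤ 35: d(1) = 1, d(2) = 2, d(3) = 2, d(4) = 3, d(5) = 2, d(6) = 4, d(7) = 2, d(8) = 4, d(9) = 3, d(10) = 4, d(11) = 2, d(12) = 6, d(13) = 2, d(14) = 4, d(15) = 4, d(16) = 5, d(17) = 2, d(18) = 6, d(19) = 2, d(20) = 6, d(21) = 4, d(22) = 4, d(23) = 2, d(24) = 8, d(25) = 3, d(26) = 4, d(27) = 4, d(28) = 6, d(29) = 2, d(30) = 8, d(31) = 2, d(32) = 6, d(33) = 4, d(34) = 4, d(35) = 4. Summing all 35 values: 131. (Dirichlet's divisor formula: Σ_{n ≤ x} d(n) = x ln(x) + (2γ − 1) x + O(√x). For x = 35, the asymptotic estimate is ≈ 129.84.)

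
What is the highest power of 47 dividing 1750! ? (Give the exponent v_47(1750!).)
v_47(1750!) = 37

Legendre's formula: v_p(n!) = Σ_{k ≥ 1} ⌊n / p^k⌋. For p = 47, n = 1750, the terms are:
  ⌊1750/47^1⌋ = ⌊1750/47⌋ = 37
(the next term ⌊1750/47^2⌋ = 0, terminating the sum). Summing: v_47(1750!) = 37 = 37.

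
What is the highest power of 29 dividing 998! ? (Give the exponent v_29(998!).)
v_29(998!) = 35

Legendre's formula: v_p(n!) = Σ_{k ≥ 1} ⌊n / p^k⌋. For p = 29, n = 998, the terms are:
  ⌊998/29^1⌋ = ⌊998/29⌋ = 34
  ⌊998/29^2⌋ = ⌊998/841⌋ = 1
(the next term ⌊998/29^3⌋ = 0, terminating the sum). Summing: v_29(998!) = 34 + 1 = 35.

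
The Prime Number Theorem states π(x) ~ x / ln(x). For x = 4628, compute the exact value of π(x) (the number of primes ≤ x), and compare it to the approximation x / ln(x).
π(4628) = 624;  x/ln(x) ≈ 548.35;  relative error ≈ 12.12%.

Directly count primes up to 4628: π(4628) = 624. The PNT approximation gives 4628/ln(4628) ≈ 4628/8.43988 ≈ 548.35. Relative error (π(x) − x/ln(x)) / π(x) ≈ 12.12%; the approximation is known to undercount slightly (Li(x) is a better estimate).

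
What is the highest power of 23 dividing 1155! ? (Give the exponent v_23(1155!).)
v_23(1155!) = 52

Legendre's formula: v_p(n!) = Σ_{k ≥ 1} ⌊n / p^k⌋. For p = 23, n = 1155, the terms are:
  ⌊1155/23^1⌋ = ⌊1155/23⌋ = 50
  ⌊1155/23^2⌋ = ⌊1155/529⌋ = 2
(the next term ⌊1155/23^3⌋ = 0, terminating the sum). Summing: v_23(1155!) = 50 + 2 = 52.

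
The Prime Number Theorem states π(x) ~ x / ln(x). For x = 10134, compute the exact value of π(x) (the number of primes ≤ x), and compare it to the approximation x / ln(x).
π(10134) = 1243;  x/ln(x) ≈ 1098.70;  relative error ≈ 11.61%.

Directly count primes up to 10134: π(10134) = 1243. The PNT approximation gives 10134/ln(10134) ≈ 10134/9.22365 ≈ 1098.70. Relative error (π(x) − x/ln(x)) / π(x) ≈ 11.61%; the approximation is known to undercount slightly (Li(x) is a better estimate).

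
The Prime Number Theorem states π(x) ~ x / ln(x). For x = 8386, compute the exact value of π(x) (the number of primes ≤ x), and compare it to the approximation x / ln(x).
π(8386) = 1049;  x/ln(x) ≈ 928.24;  relative error ≈ 11.51%.

Directly count primes up to 8386: π(8386) = 1049. The PNT approximation gives 8386/ln(8386) ≈ 8386/9.03432 ≈ 928.24. Relative error (π(x) − x/ln(x)) / π(x) ≈ 11.51%; the approximation is known to undercount slightly (Li(x) is a better estimate).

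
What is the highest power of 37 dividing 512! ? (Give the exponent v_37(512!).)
v_37(512!) = 13

Legendre's formula: v_p(n!) = Σ_{k ≥ 1} ⌊n / p^k⌋. For p = 37, n = 512, the terms are:
  ⌊512/37^1⌋ = ⌊512/37⌋ = 13
(the next term ⌊512/37^2⌋ = 0, terminating the sum). Summing: v_37(512!) = 13 = 13.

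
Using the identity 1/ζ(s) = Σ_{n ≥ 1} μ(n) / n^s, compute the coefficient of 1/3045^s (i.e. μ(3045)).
μ(3045) = 1

Factor n = 3045 = 3 · 5 · 7 · 29. μ(n) = 0 if any exponent ≥ 2 (not squarefree); otherwise μ(n) = (−1)^{ω(n)} where ω(n) is the number of distinct prime factors. Applying: μ(3045) = 1.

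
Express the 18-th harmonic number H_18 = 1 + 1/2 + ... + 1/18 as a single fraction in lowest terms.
H_18 = 14274301/4084080

Direct summation: H_18 = 1 + 1/2 + ... + 1/18. The least common denominator is lcm(1, ..., 18) = 12252240; over this denominator the numerator is 12252240 + 6126120 + 4084080 + 3063060 + 2450448 + 2042040 + 1750320 + 1531530 + 1361360 + 1225224 + 1113840 + 1021020 + 942480 + 875160 + 816816 + 765765 + 720720 + 680680 = 42822903, so H_18 = 42822903/12252240; reducing by gcd(42822903, 12252240) = 3 gives 14274301/4084080 ≈ 3.49511. (The PNT-adjacent estimate ln(18) + γ ≈ 3.46759 matches within O(1/n).)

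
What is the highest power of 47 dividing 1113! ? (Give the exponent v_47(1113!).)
v_47(1113!) = 23

Legendre's formula: v_p(n!) = Σ_{k ≥ 1} ⌊n / p^k⌋. For p = 47, n = 1113, the terms are:
  ⌊1113/47^1⌋ = ⌊1113/47⌋ = 23
(the next term ⌊1113/47^2⌋ = 0, terminating the sum). Summing: v_47(1113!) = 23 = 23.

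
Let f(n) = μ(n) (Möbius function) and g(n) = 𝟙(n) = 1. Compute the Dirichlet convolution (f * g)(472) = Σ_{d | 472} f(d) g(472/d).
(μ * 𝟙)(472) = 0

Divisors of 472: [1, 2, 4, 8, 59, 118, 236, 472]. For each d | 472:
  d = 1: μ(1) · 𝟙(472/1) = 1 · 1 = 1
  d = 2: μ(2) · 𝟙(472/2) = -1 · 1 = -1
  d = 4: μ(4) · 𝟙(472/4) = 0 · 1 = 0
  d = 8: μ(8) · 𝟙(472/8) = 0 · 1 = 0
  d = 59: μ(59) · 𝟙(472/59) = -1 · 1 = -1
  d = 118: μ(118) · 𝟙(472/118) = 1 · 1 = 1
  d = 236: μ(236) · 𝟙(472/236) = 0 · 1 = 0
  d = 472: μ(472) · 𝟙(472/472) = 0 · 1 = 0
Summing: (μ * 𝟙)(472) = 1 + -1 + 0 + 0 + -1 + 1 + 0 + 0 = 0.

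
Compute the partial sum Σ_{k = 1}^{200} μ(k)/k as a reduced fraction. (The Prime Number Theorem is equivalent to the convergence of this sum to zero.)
Σ μ(k)/k = -2525956533029285906333379660693655000208391328320024740655748842764916179604407/82104442544036437402623148487682251333557860946353167843084552367036963538575798

Values of μ(k) for 1 ≤ k ≤ 200: μ(1) = 1, μ(2) = -1, μ(3) = -1, μ(5) = -1, μ(6) = 1, μ(7) = -1, μ(10) = 1, μ(11) = -1, μ(13) = -1, μ(14) = 1, μ(15) = 1, μ(17) = -1, μ(19) = -1, μ(21) = 1, μ(22) = 1, μ(23) = -1, μ(26) = 1, μ(29) = -1, μ(30) = -1, μ(31) = -1, μ(33) = 1, μ(34) = 1, μ(35) = 1, μ(37) = -1, μ(38) = 1, μ(39) = 1, μ(41) = -1, μ(42) = -1, μ(43) = -1, μ(46) = 1, μ(47) = -1, μ(51) = 1, μ(53) = -1, μ(55) = 1, μ(57) = 1, μ(58) = 1, μ(59) = -1, μ(61) = -1, μ(62) = 1, μ(65) = 1, μ(66) = -1, μ(67) = -1, μ(69) = 1, μ(70) = -1, μ(71) = -1, μ(73) = -1, μ(74) = 1, μ(77) = 1, μ(78) = -1, μ(79) = -1, μ(82) = 1, μ(83) = -1, μ(85) = 1, μ(86) = 1, μ(87) = 1, μ(89) = -1, μ(91) = 1, μ(93) = 1, μ(94) = 1, μ(95) = 1, μ(97) = -1, μ(101) = -1, μ(102) = -1, μ(103) = -1, μ(105) = -1, μ(106) = 1, μ(107) = -1, μ(109) = -1, μ(110) = -1, μ(111) = 1, μ(113) = -1, μ(114) = -1, μ(115) = 1, μ(118) = 1, μ(119) = 1, μ(122) = 1, μ(123) = 1, μ(127) = -1, μ(129) = 1, μ(130) = -1, μ(131) = -1, μ(133) = 1, μ(134) = 1, μ(137) = -1, μ(138) = -1, μ(139) = -1, μ(141) = 1, μ(142) = 1, μ(143) = 1, μ(145) = 1, μ(146) = 1, μ(149) = -1, μ(151) = -1, μ(154) = -1, μ(155) = 1, μ(157) = -1, μ(158) = 1, μ(159) = 1, μ(161) = 1, μ(163) = -1, μ(165) = -1, μ(166) = 1, μ(167) = -1, μ(170) = -1, μ(173) = -1, μ(174) = -1, μ(177) = 1, μ(178) = 1, μ(179) = -1, μ(181) = -1, μ(182) = -1, μ(183) = 1, μ(185) = 1, μ(186) = -1, μ(187) = 1, μ(190) = -1, μ(191) = -1, μ(193) = -1, μ(194) = 1, μ(195) = -1, μ(197) = -1, μ(199) = -1, with μ = 0 on non-squarefree integers. Summing μ(k)/k for k where μ(k) ≠ 0 gives -2525956533029285906333379660693655000208391328320024740655748842764916179604407/82104442544036437402623148487682251333557860946353167843084552367036963538575798 ≈ -0.0308. (PNT ⟺ this sum → 0 as n → ∞.)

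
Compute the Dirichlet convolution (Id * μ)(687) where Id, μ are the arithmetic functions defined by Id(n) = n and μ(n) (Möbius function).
(Id * μ)(687) = 456

Divisors of 687: [1, 3, 229, 687]. For each d | 687:
  d = 1: Id(1) · μ(687/1) = 1 · 1 = 1
  d = 3: Id(3) · μ(687/3) = 3 · -1 = -3
  d = 229: Id(229) · μ(687/229) = 229 · -1 = -229
  d = 687: Id(687) · μ(687/687) = 687 · 1 = 687
Summing: (Id * μ)(687) = 1 + -3 + -229 + 687 = 456.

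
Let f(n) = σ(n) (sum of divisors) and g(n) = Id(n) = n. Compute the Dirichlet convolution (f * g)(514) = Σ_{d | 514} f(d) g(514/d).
(σ * Id)(514) = 2575

Divisors of 514: [1, 2, 257, 514]. For each d | 514:
  d = 1: σ(1) · Id(514/1) = 1 · 514 = 514
  d = 2: σ(2) · Id(514/2) = 3 · 257 = 771
  d = 257: σ(257) · Id(514/257) = 258 · 2 = 516
  d = 514: σ(514) · Id(514/514) = 774 · 1 = 774
Summing: (σ * Id)(514) = 514 + 771 + 516 + 774 = 2575.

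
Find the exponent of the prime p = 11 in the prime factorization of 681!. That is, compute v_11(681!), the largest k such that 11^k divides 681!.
v_11(681!) = 66

Legendre's formula: v_p(n!) = Σ_{k ≥ 1} ⌊n / p^k⌋. For p = 11, n = 681, the terms are:
  ⌊681/11^1⌋ = ⌊681/11⌋ = 61
  ⌊681/11^2⌋ = ⌊681/121⌋ = 5
(the next term ⌊681/11^3⌋ = 0, terminating the sum). Summing: v_11(681!) = 61 + 5 = 66.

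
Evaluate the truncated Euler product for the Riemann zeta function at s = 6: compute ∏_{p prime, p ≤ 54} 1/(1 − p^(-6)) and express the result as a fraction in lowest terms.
∏ = 16399916697843255011967930971578711261087839227653922144798329822985430357794635/16120340632419383592544649060829667066167081196619966516987203957241678930116608

The primes p ≤ 54 are [2, 3, 5, 7, 11, 13, 17, 19, 23, 29, 31, 37, 41, 43, 47, 53]. For each prime, (1 − 1/p^6)^(-1) = p^6 / (p^6 − 1). The product is (1 − 1/2^6)^(-1), (1 − 1/3^6)^(-1), (1 − 1/5^6)^(-1), (1 − 1/7^6)^(-1), (1 − 1/11^6)^(-1), (1 − 1/13^6)^(-1), (1 − 1/17^6)^(-1), (1 − 1/19^6)^(-1), (1 − 1/23^6)^(-1), (1 − 1/29^6)^(-1), (1 − 1/31^6)^(-1), (1 − 1/37^6)^(-1), (1 − 1/41^6)^(-1), (1 − 1/43^6)^(-1), (1 − 1/47^6)^(-1), (1 − 1/53^6)^(-1) = ∏ p^6 / (p^6 − 1) = 16399916697843255011967930971578711261087839227653922144798329822985430357794635/16120340632419383592544649060829667066167081196619966516987203957241678930116608.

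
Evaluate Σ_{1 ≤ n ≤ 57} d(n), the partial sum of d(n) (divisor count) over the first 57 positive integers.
Σ_{n ≤ 57} d(n) = 243

Compute d(n) for each 1 ≤ n ≤ 57: d(1) = 1, d(2) = 2, d(3) = 2, d(4) = 3, d(5) = 2, d(6) = 4, d(7) = 2, d(8) = 4, d(9) = 3, d(10) = 4, d(11) = 2, d(12) = 6, d(13) = 2, d(14) = 4, d(15) = 4, d(16) = 5, d(17) = 2, d(18) = 6, d(19) = 2, d(20) = 6, d(21) = 4, d(22) = 4, d(23) = 2, d(24) = 8, d(25) = 3, d(26) = 4, d(27) = 4, d(28) = 6, d(29) = 2, d(30) = 8, d(31) = 2, d(32) = 6, d(33) = 4, d(34) = 4, d(35) = 4, d(36) = 9, d(37) = 2, d(38) = 4, d(39) = 4, d(40) = 8, d(41) = 2, d(42) = 8, d(43) = 2, d(44) = 6, d(45) = 6, d(46) = 4, d(47) = 2, d(48) = 10, d(49) = 3, d(50) = 6, d(51) = 4, d(52) = 6, d(53) = 2, d(54) = 8, d(55) = 4, d(56) = 8, d(57) = 4. Summing all 57 values: 243. (Dirichlet's divisor formula: Σ_{n ≤ x} d(n) = x ln(x) + (2γ − 1) x + O(√x). For x = 57, the asymptotic estimate is ≈ 239.26.)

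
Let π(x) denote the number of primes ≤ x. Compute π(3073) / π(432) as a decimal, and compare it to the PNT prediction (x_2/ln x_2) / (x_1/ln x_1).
π(3073)/π(432) = 439/83 ≈ 5.2892;  PNT prediction ≈ 5.3755.

π(432) = 83 and π(3073) = 439, so π(3073)/π(432) ≈ 5.2892. The PNT-predicted ratio is (3073/ln(3073)) / (432/ln(432)) ≈ 5.3755. The two agree to within a few percent, as expected.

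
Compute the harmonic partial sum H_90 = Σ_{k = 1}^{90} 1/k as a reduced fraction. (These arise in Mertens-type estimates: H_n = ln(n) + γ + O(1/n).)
H_90 = 3653182778990767589396015372875328285861/718766754945489455304472257065075294400

Direct summation: H_90 = 1 + 1/2 + ... + 1/90. The least common denominator is lcm(1, ..., 90) = 718766754945489455304472257065075294400; over this denominator the numerator is 718766754945489455304472257065075294400 + 359383377472744727652236128532537647200 + 239588918315163151768157419021691764800 + 179691688736372363826118064266268823600 + 143753350989097891060894451413015058880 + 119794459157581575884078709510845882400 + 102680964992212779329210322437867899200 + 89845844368186181913059032133134411800 + 79862972771721050589385806340563921600 + 71876675494548945530447225706507529440 + 65342432267771768664042932460461390400 + 59897229578790787942039354755422941200 + 55289750380422265792651712081928868800 + 51340482496106389664605161218933949600 + 47917783663032630353631483804338352960 + 44922922184093090956529516066567205900 + 42280397349734673841439544533239723200 + 39931486385860525294692903170281960800 + 37829829207657339752866960898161857600 + 35938337747274472765223612853253764720 + 34226988330737593109736774145955966400 + 32671216133885884332021466230230695200 + 31250728475890845882803141611525012800 + 29948614789395393971019677377711470600 + 28750670197819578212178890282603011776 + 27644875190211132896325856040964434400 + 26620990923907016863128602113521307200 + 25670241248053194832302580609466974800 + 24785060515361705355326629553968113600 + 23958891831516315176815741902169176480 + 23186024353080305009821685711776622400 + 22461461092046545478264758033283602950 + 21780810755923922888014310820153796800 + 21140198674867336920719772266619861600 + 20536192998442555865842064487573579840 + 19965743192930262647346451585140980400 + 19426128512040255548769520461218251200 + 18914914603828669876433480449080928800 + 18429916793474088597550570693976289600 + 17969168873637236382611806426626882360 + 17530896462085108665962737977196958400 + 17113494165368796554868387072977983200 + 16715505928964871053592378071280820800 + 16335608066942942166010733115115347600 + 15972594554344210117877161268112784320 + 15625364237945422941401570805762506400 + 15292909679691265006478133129044155200 + 14974307394697696985509838688855735300 + 14668709284601825618458617491123985600 + 14375335098909789106089445141301505888 + 14093465783244891280479848177746574400 + 13822437595105566448162928020482217200 + 13561636885763951986876835038963684800 + 13310495461953508431564301056760653600 + 13068486453554353732808586492092278080 + 12835120624026597416151290304733487400 + 12609943069219113250955653632720619200 + 12392530257680852677663314776984056800 + 12182487371957448394991055204492801600 + 11979445915758157588407870951084588240 + 11783061556483433693515938640411070400 + 11593012176540152504910842855888311200 + 11408996110245864369912258048651988800 + 11230730546023272739132379016641801475 + 11057950076084453158530342416385773760 + 10890405377961961444007155410076898400 + 10727862014111782914992123239777243200 + 10570099337433668460359886133309930800 + 10416909491963615294267713870508337600 + 10268096499221277932921032243786789920 + 10123475421767457116964397986832046400 + 9982871596465131323673225792570490200 + 9846119930760129524718798041987332800 + 9713064256020127774384760230609125600 + 9583556732606526070726296760867670592 + 9457457301914334938216740224540464400 + 9334633181110252666291847494351627200 + 9214958396737044298775285346988144800 + 9098313353740372851955345026140193600 + 8984584436818618191305903213313441180 + 8873663641302338954376200704507102400 + 8765448231042554332981368988598479200 + 8659840421029993437403280205603316800 + 8556747082684398277434193536488991600 + 8456079469946934768287908906647944640 + 8357752964482435526796189035640410400 + 8261686838453901785108876517989371200 + 8167804033471471083005366557557673800 + 8076030954443701744994070304101969600 + 7986297277172105058938580634056392160 = 3653182778990767589396015372875328285861, so H_90 = 3653182778990767589396015372875328285861/718766754945489455304472257065075294400 (already in lowest terms) ≈ 5.08257. (The PNT-adjacent estimate ln(90) + γ ≈ 5.07703 matches within O(1/n).)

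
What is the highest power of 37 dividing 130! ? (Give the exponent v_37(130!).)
v_37(130!) = 3

Legendre's formula: v_p(n!) = Σ_{k ≥ 1} ⌊n / p^k⌋. For p = 37, n = 130, the terms are:
  ⌊130/37^1⌋ = ⌊130/37⌋ = 3
(the next term ⌊130/37^2⌋ = 0, terminating the sum). Summing: v_37(130!) = 3 = 3.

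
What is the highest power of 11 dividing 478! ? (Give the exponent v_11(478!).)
v_11(478!) = 46

Legendre's formula: v_p(n!) = Σ_{k ≥ 1} ⌊n / p^k⌋. For p = 11, n = 478, the terms are:
  ⌊478/11^1⌋ = ⌊478/11⌋ = 43
  ⌊478/11^2⌋ = ⌊478/121⌋ = 3
(the next term ⌊478/11^3⌋ = 0, terminating the sum). Summing: v_11(478!) = 43 + 3 = 46.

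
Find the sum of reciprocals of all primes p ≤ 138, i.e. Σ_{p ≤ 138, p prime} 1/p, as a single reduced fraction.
Σ 1/p = 134916993045244813891851972880537444693266047783313727/72047817630210000485677936198920432067383702541010310

π(138) = 33, so the primes ≤ 138 are [2, 3, 5, 7, 11, 13, 17, 19, 23, 29, 31, 37, 41, 43, 47, 53, 59, 61, 67, 71, 73, 79, 83, 89, 97, 101, 103, 107, 109, 113, 127, 131, 137]. Summing 1/p over these primes: 134916993045244813891851972880537444693266047783313727/72047817630210000485677936198920432067383702541010310 ≈ 1.8726. Mertens estimate ln ln(138) + 0.2615 ≈ 1.8563.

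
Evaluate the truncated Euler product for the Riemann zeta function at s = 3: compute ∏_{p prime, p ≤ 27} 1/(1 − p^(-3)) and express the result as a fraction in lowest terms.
∏ = 580625301352525/483109627290624

The primes p ≤ 27 are [2, 3, 5, 7, 11, 13, 17, 19, 23]. For each prime, (1 − 1/p^3)^(-1) = p^3 / (p^3 − 1). The product is (1 − 1/2^3)^(-1), (1 − 1/3^3)^(-1), (1 − 1/5^3)^(-1), (1 − 1/7^3)^(-1), (1 − 1/11^3)^(-1), (1 − 1/13^3)^(-1), (1 − 1/17^3)^(-1), (1 − 1/19^3)^(-1), (1 − 1/23^3)^(-1) = ∏ p^3 / (p^3 − 1) = 580625301352525/483109627290624.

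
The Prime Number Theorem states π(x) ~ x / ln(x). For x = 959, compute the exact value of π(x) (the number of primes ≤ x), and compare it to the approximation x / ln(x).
π(959) = 162;  x/ln(x) ≈ 139.68;  relative error ≈ 13.78%.

Directly count primes up to 959: π(959) = 162. The PNT approximation gives 959/ln(959) ≈ 959/6.86589 ≈ 139.68. Relative error (π(x) − x/ln(x)) / π(x) ≈ 13.78%; the approximation is known to undercount slightly (Li(x) is a better estimate).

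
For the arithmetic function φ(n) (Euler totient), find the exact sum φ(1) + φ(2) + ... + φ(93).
Σ_{n ≤ 93} φ(n) = 2656

Compute φ(n) for each 1 ≤ n ≤ 93: φ(1) = 1, φ(2) = 1, φ(3) = 2, φ(4) = 2, φ(5) = 4, φ(6) = 2, φ(7) = 6, φ(8) = 4, φ(9) = 6, φ(10) = 4, φ(11) = 10, φ(12) = 4, φ(13) = 12, φ(14) = 6, φ(15) = 8, φ(16) = 8, φ(17) = 16, φ(18) = 6, φ(19) = 18, φ(20) = 8, φ(21) = 12, φ(22) = 10, φ(23) = 22, φ(24) = 8, φ(25) = 20, φ(26) = 12, φ(27) = 18, φ(28) = 12, φ(29) = 28, φ(30) = 8, φ(31) = 30, φ(32) = 16, φ(33) = 20, φ(34) = 16, φ(35) = 24, φ(36) = 12, φ(37) = 36, φ(38) = 18, φ(39) = 24, φ(40) = 16, φ(41) = 40, φ(42) = 12, φ(43) = 42, φ(44) = 20, φ(45) = 24, φ(46) = 22, φ(47) = 46, φ(48) = 16, φ(49) = 42, φ(50) = 20, φ(51) = 32, φ(52) = 24, φ(53) = 52, φ(54) = 18, φ(55) = 40, φ(56) = 24, φ(57) = 36, φ(58) = 28, φ(59) = 58, φ(60) = 16, φ(61) = 60, φ(62) = 30, φ(63) = 36, φ(64) = 32, φ(65) = 48, φ(66) = 20, φ(67) = 66, φ(68) = 32, φ(69) = 44, φ(70) = 24, φ(71) = 70, φ(72) = 24, φ(73) = 72, φ(74) = 36, φ(75) = 40, φ(76) = 36, φ(77) = 60, φ(78) = 24, φ(79) = 78, φ(80) = 32, φ(81) = 54, φ(82) = 40, φ(83) = 82, φ(84) = 24, φ(85) = 64, φ(86) = 42, φ(87) = 56, φ(88) = 40, φ(89) = 88, φ(90) = 24, φ(91) = 72, φ(92) = 44, φ(93) = 60. Summing all 93 values: 2656. (Average order: Σ_{n ≤ x} φ(n) ~ (3/π²) x². For x = 93, (3/π²)·93² ≈ 2628.98.)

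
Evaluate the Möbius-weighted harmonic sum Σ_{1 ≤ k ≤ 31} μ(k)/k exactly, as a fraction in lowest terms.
Σ μ(k)/k = -4193929329/66853496710

Values of μ(k) for 1 ≤ k ≤ 31: μ(1) = 1, μ(2) = -1, μ(3) = -1, μ(5) = -1, μ(6) = 1, μ(7) = -1, μ(10) = 1, μ(11) = -1, μ(13) = -1, μ(14) = 1, μ(15) = 1, μ(17) = -1, μ(19) = -1, μ(21) = 1, μ(22) = 1, μ(23) = -1, μ(26) = 1, μ(29) = -1, μ(30) = -1, μ(31) = -1, with μ = 0 on non-squarefree integers. Summing μ(k)/k for k where μ(k) ≠ 0 gives -4193929329/66853496710 ≈ -0.0627. (PNT ⟺ this sum → 0 as n → ∞.)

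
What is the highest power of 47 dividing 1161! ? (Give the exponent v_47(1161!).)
v_47(1161!) = 24

Legendre's formula: v_p(n!) = Σ_{k ≥ 1} ⌊n / p^k⌋. For p = 47, n = 1161, the terms are:
  ⌊1161/47^1⌋ = ⌊1161/47⌋ = 24
(the next term ⌊1161/47^2⌋ = 0, terminating the sum). Summing: v_47(1161!) = 24 = 24.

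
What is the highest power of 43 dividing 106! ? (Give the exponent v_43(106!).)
v_43(106!) = 2

Legendre's formula: v_p(n!) = Σ_{k ≥ 1} ⌊n / p^k⌋. For p = 43, n = 106, the terms are:
  ⌊106/43^1⌋ = ⌊106/43⌋ = 2
(the next term ⌊106/43^2⌋ = 0, terminating the sum). Summing: v_43(106!) = 2 = 2.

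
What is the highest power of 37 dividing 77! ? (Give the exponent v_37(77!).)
v_37(77!) = 2

Legendre's formula: v_p(n!) = Σ_{k ≥ 1} ⌊n / p^k⌋. For p = 37, n = 77, the terms are:
  ⌊77/37^1⌋ = ⌊77/37⌋ = 2
(the next term ⌊77/37^2⌋ = 0, terminating the sum). Summing: v_37(77!) = 2 = 2.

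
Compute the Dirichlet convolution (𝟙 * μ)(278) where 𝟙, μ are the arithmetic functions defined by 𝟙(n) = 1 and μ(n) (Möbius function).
(𝟙 * μ)(278) = 0

Divisors of 278: [1, 2, 139, 278]. For each d | 278:
  d = 1: 𝟙(1) · μ(278/1) = 1 · 1 = 1
  d = 2: 𝟙(2) · μ(278/2) = 1 · -1 = -1
  d = 139: 𝟙(139) · μ(278/139) = 1 · -1 = -1
  d = 278: 𝟙(278) · μ(278/278) = 1 · 1 = 1
Summing: (𝟙 * μ)(278) = 1 + -1 + -1 + 1 = 0.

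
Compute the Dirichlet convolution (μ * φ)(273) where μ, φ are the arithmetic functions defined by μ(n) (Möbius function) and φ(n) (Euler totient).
(μ * φ)(273) = 55

Divisors of 273: [1, 3, 7, 13, 21, 39, 91, 273]. For each d | 273:
  d = 1: μ(1) · φ(273/1) = 1 · 144 = 144
  d = 3: μ(3) · φ(273/3) = -1 · 72 = -72
  d = 7: μ(7) · φ(273/7) = -1 · 24 = -24
  d = 13: μ(13) · φ(273/13) = -1 · 12 = -12
  d = 21: μ(21) · φ(273/21) = 1 · 12 = 12
  d = 39: μ(39) · φ(273/39) = 1 · 6 = 6
  d = 91: μ(91) · φ(273/91) = 1 · 2 = 2
  d = 273: μ(273) · φ(273/273) = -1 · 1 = -1
Summing: (μ * φ)(273) = 144 + -72 + -24 + -12 + 12 + 6 + 2 + -1 = 55.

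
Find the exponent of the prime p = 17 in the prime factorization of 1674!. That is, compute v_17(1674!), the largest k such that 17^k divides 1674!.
v_17(1674!) = 103

Legendre's formula: v_p(n!) = Σ_{k ≥ 1} ⌊n / p^k⌋. For p = 17, n = 1674, the terms are:
  ⌊1674/17^1⌋ = ⌊1674/17⌋ = 98
  ⌊1674/17^2⌋ = ⌊1674/289⌋ = 5
(the next term ⌊1674/17^3⌋ = 0, terminating the sum). Summing: v_17(1674!) = 98 + 5 = 103.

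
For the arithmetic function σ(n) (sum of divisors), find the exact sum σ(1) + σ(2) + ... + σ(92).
Σ_{n ≤ 92} σ(n) = 7013

Compute σ(n) for each 1 ≤ n ≤ 92: σ(1) = 1, σ(2) = 3, σ(3) = 4, σ(4) = 7, σ(5) = 6, σ(6) = 12, σ(7) = 8, σ(8) = 15, σ(9) = 13, σ(10) = 18, σ(11) = 12, σ(12) = 28, σ(13) = 14, σ(14) = 24, σ(15) = 24, σ(16) = 31, σ(17) = 18, σ(18) = 39, σ(19) = 20, σ(20) = 42, σ(21) = 32, σ(22) = 36, σ(23) = 24, σ(24) = 60, σ(25) = 31, σ(26) = 42, σ(27) = 40, σ(28) = 56, σ(29) = 30, σ(30) = 72, σ(31) = 32, σ(32) = 63, σ(33) = 48, σ(34) = 54, σ(35) = 48, σ(36) = 91, σ(37) = 38, σ(38) = 60, σ(39) = 56, σ(40) = 90, σ(41) = 42, σ(42) = 96, σ(43) = 44, σ(44) = 84, σ(45) = 78, σ(46) = 72, σ(47) = 48, σ(48) = 124, σ(49) = 57, σ(50) = 93, σ(51) = 72, σ(52) = 98, σ(53) = 54, σ(54) = 120, σ(55) = 72, σ(56) = 120, σ(57) = 80, σ(58) = 90, σ(59) = 60, σ(60) = 168, σ(61) = 62, σ(62) = 96, σ(63) = 104, σ(64) = 127, σ(65) = 84, σ(66) = 144, σ(67) = 68, σ(68) = 126, σ(69) = 96, σ(70) = 144, σ(71) = 72, σ(72) = 195, σ(73) = 74, σ(74) = 114, σ(75) = 124, σ(76) = 140, σ(77) = 96, σ(78) = 168, σ(79) = 80, σ(80) = 186, σ(81) = 121, σ(82) = 126, σ(83) = 84, σ(84) = 224, σ(85) = 108, σ(86) = 132, σ(87) = 120, σ(88) = 180, σ(89) = 90, σ(90) = 234, σ(91) = 112, σ(92) = 168. Summing all 92 values: 7013. (Average order: Σ_{n ≤ x} σ(n) ~ (π²/12) x². For x = 92, (π²/12)·92² ≈ 6961.36.)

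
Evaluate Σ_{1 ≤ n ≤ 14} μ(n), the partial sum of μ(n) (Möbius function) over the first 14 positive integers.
Σ_{n ≤ 14} μ(n) = -2

Compute μ(n) for each 1 ≤ n ≤ 14: μ(1) = 1, μ(2) = -1, μ(3) = -1, μ(4) = 0, μ(5) = -1, μ(6) = 1, μ(7) = -1, μ(8) = 0, μ(9) = 0, μ(10) = 1, μ(11) = -1, μ(12) = 0, μ(13) = -1, μ(14) = 1. Summing all 14 values: -2. (Mertens function M(x) = Σ_{n ≤ x} μ(n); on average M(x) should be small (PNT ⟺ M(x) = o(x)).)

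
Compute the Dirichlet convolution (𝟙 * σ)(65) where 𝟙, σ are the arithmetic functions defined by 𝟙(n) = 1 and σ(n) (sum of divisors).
(𝟙 * σ)(65) = 105

Divisors of 65: [1, 5, 13, 65]. For each d | 65:
  d = 1: 𝟙(1) · σ(65/1) = 1 · 84 = 84
  d = 5: 𝟙(5) · σ(65/5) = 1 · 14 = 14
  d = 13: 𝟙(13) · σ(65/13) = 1 · 6 = 6
  d = 65: 𝟙(65) · σ(65/65) = 1 · 1 = 1
Summing: (𝟙 * σ)(65) = 84 + 14 + 6 + 1 = 105.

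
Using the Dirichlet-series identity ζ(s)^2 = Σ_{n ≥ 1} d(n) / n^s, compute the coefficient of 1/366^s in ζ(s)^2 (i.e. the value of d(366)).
d(366) = 8

ζ(s)^2 = (Σ 1/m^s)(Σ 1/k^s). The coefficient of 1/n^s in the product is the number of ordered pairs (m, k) with mk = n, which equals d(n). For n = 366, divisors are [1, 2, 3, 6, 61, 122, 183, 366], so d(366) = 8.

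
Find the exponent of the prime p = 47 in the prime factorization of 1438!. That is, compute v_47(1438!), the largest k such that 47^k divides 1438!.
v_47(1438!) = 30

Legendre's formula: v_p(n!) = Σ_{k ≥ 1} ⌊n / p^k⌋. For p = 47, n = 1438, the terms are:
  ⌊1438/47^1⌋ = ⌊1438/47⌋ = 30
(the next term ⌊1438/47^2⌋ = 0, terminating the sum). Summing: v_47(1438!) = 30 = 30.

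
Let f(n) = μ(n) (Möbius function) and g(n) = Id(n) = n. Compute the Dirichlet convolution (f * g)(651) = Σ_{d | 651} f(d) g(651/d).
(μ * Id)(651) = 360

Divisors of 651: [1, 3, 7, 21, 31, 93, 217, 651]. For each d | 651:
  d = 1: μ(1) · Id(651/1) = 1 · 651 = 651
  d = 3: μ(3) · Id(651/3) = -1 · 217 = -217
  d = 7: μ(7) · Id(651/7) = -1 · 93 = -93
  d = 21: μ(21) · Id(651/21) = 1 · 31 = 31
  d = 31: μ(31) · Id(651/31) = -1 · 21 = -21
  d = 93: μ(93) · Id(651/93) = 1 · 7 = 7
  d = 217: μ(217) · Id(651/217) = 1 · 3 = 3
  d = 651: μ(651) · Id(651/651) = -1 · 1 = -1
Summing: (μ * Id)(651) = 651 + -217 + -93 + 31 + -21 + 7 + 3 + -1 = 360.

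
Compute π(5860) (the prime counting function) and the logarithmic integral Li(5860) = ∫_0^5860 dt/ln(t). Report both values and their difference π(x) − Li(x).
π(5860) = 770;  Li(5860) ≈ 784.30;  π(x) − Li(x) ≈ -14.30.

Direct count of primes ≤ 5860 gives π(5860) = 770. Numerical evaluation of the logarithmic integral gives Li(5860) ≈ 784.30. The difference π(x) − Li(x) ≈ -14.30 is typically negative for small/moderate x (Li(x) overestimates), though Littlewood's theorem shows this sign changes infinitely often.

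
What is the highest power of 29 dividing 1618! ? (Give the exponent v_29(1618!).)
v_29(1618!) = 56

Legendre's formula: v_p(n!) = Σ_{k ≥ 1} ⌊n / p^k⌋. For p = 29, n = 1618, the terms are:
  ⌊1618/29^1⌋ = ⌊1618/29⌋ = 55
  ⌊1618/29^2⌋ = ⌊1618/841⌋ = 1
(the next term ⌊1618/29^3⌋ = 0, terminating the sum). Summing: v_29(1618!) = 55 + 1 = 56.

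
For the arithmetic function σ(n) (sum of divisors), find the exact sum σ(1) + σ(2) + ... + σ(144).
Σ_{n ≤ 144} σ(n) = 17186

Compute σ(n) for each 1 ≤ n ≤ 144: σ(1) = 1, σ(2) = 3, σ(3) = 4, σ(4) = 7, σ(5) = 6, σ(6) = 12, σ(7) = 8, σ(8) = 15, σ(9) = 13, σ(10) = 18, σ(11) = 12, σ(12) = 28, σ(13) = 14, σ(14) = 24, σ(15) = 24, σ(16) = 31, σ(17) = 18, σ(18) = 39, σ(19) = 20, σ(20) = 42, σ(21) = 32, σ(22) = 36, σ(23) = 24, σ(24) = 60, σ(25) = 31, σ(26) = 42, σ(27) = 40, σ(28) = 56, σ(29) = 30, σ(30) = 72, σ(31) = 32, σ(32) = 63, σ(33) = 48, σ(34) = 54, σ(35) = 48, σ(36) = 91, σ(37) = 38, σ(38) = 60, σ(39) = 56, σ(40) = 90, σ(41) = 42, σ(42) = 96, σ(43) = 44, σ(44) = 84, σ(45) = 78, σ(46) = 72, σ(47) = 48, σ(48) = 124, σ(49) = 57, σ(50) = 93, σ(51) = 72, σ(52) = 98, σ(53) = 54, σ(54) = 120, σ(55) = 72, σ(56) = 120, σ(57) = 80, σ(58) = 90, σ(59) = 60, σ(60) = 168, σ(61) = 62, σ(62) = 96, σ(63) = 104, σ(64) = 127, σ(65) = 84, σ(66) = 144, σ(67) = 68, σ(68) = 126, σ(69) = 96, σ(70) = 144, σ(71) = 72, σ(72) = 195, σ(73) = 74, σ(74) = 114, σ(75) = 124, σ(76) = 140, σ(77) = 96, σ(78) = 168, σ(79) = 80, σ(80) = 186, σ(81) = 121, σ(82) = 126, σ(83) = 84, σ(84) = 224, σ(85) = 108, σ(86) = 132, σ(87) = 120, σ(88) = 180, σ(89) = 90, σ(90) = 234, σ(91) = 112, σ(92) = 168, σ(93) = 128, σ(94) = 144, σ(95) = 120, σ(96) = 252, σ(97) = 98, σ(98) = 171, σ(99) = 156, σ(100) = 217, σ(101) = 102, σ(102) = 216, σ(103) = 104, σ(104) = 210, σ(105) = 192, σ(106) = 162, σ(107) = 108, σ(108) = 280, σ(109) = 110, σ(110) = 216, σ(111) = 152, σ(112) = 248, σ(113) = 114, σ(114) = 240, σ(115) = 144, σ(116) = 210, σ(117) = 182, σ(118) = 180, σ(119) = 144, σ(120) = 360, σ(121) = 133, σ(122) = 186, σ(123) = 168, σ(124) = 224, σ(125) = 156, σ(126) = 312, σ(127) = 128, σ(128) = 255, σ(129) = 176, σ(130) = 252, σ(131) = 132, σ(132) = 336, σ(133) = 160, σ(134) = 204, σ(135) = 240, σ(136) = 270, σ(137) = 138, σ(138) = 288, σ(139) = 140, σ(140) = 336, σ(141) = 192, σ(142) = 216, σ(143) = 168, σ(144) = 403. Summing all 144 values: 17186. (Average order: Σ_{n ≤ x} σ(n) ~ (π²/12) x². For x = 144, (π²/12)·144² ≈ 17054.68.)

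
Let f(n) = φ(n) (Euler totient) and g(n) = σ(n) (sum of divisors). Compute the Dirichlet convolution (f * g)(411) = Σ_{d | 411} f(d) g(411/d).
(φ * σ)(411) = 1644

Divisors of 411: [1, 3, 137, 411]. For each d | 411:
  d = 1: φ(1) · σ(411/1) = 1 · 552 = 552
  d = 3: φ(3) · σ(411/3) = 2 · 138 = 276
  d = 137: φ(137) · σ(411/137) = 136 · 4 = 544
  d = 411: φ(411) · σ(411/411) = 272 · 1 = 272
Summing: (φ * σ)(411) = 552 + 276 + 544 + 272 = 1644.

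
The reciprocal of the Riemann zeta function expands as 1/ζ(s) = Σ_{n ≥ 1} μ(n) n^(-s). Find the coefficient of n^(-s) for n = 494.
μ(494) = -1

Factor n = 494 = 2 · 13 · 19. μ(n) = 0 if any exponent ≥ 2 (not squarefree); otherwise μ(n) = (−1)^{ω(n)} where ω(n) is the number of distinct prime factors. Applying: μ(494) = -1.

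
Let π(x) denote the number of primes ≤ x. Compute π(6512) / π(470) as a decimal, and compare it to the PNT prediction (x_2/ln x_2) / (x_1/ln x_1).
π(6512)/π(470) = 842/91 ≈ 9.2527;  PNT prediction ≈ 9.7078.

π(470) = 91 and π(6512) = 842, so π(6512)/π(470) ≈ 9.2527. The PNT-predicted ratio is (6512/ln(6512)) / (470/ln(470)) ≈ 9.7078. The two agree to within a few percent, as expected.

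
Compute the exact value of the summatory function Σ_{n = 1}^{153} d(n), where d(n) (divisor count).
Σ_{n ≤ 153} d(n) = 796

Compute d(n) for each 1 ≤ n ≤ 153: d(1) = 1, d(2) = 2, d(3) = 2, d(4) = 3, d(5) = 2, d(6) = 4, d(7) = 2, d(8) = 4, d(9) = 3, d(10) = 4, d(11) = 2, d(12) = 6, d(13) = 2, d(14) = 4, d(15) = 4, d(16) = 5, d(17) = 2, d(18) = 6, d(19) = 2, d(20) = 6, d(21) = 4, d(22) = 4, d(23) = 2, d(24) = 8, d(25) = 3, d(26) = 4, d(27) = 4, d(28) = 6, d(29) = 2, d(30) = 8, d(31) = 2, d(32) = 6, d(33) = 4, d(34) = 4, d(35) = 4, d(36) = 9, d(37) = 2, d(38) = 4, d(39) = 4, d(40) = 8, d(41) = 2, d(42) = 8, d(43) = 2, d(44) = 6, d(45) = 6, d(46) = 4, d(47) = 2, d(48) = 10, d(49) = 3, d(50) = 6, d(51) = 4, d(52) = 6, d(53) = 2, d(54) = 8, d(55) = 4, d(56) = 8, d(57) = 4, d(58) = 4, d(59) = 2, d(60) = 12, d(61) = 2, d(62) = 4, d(63) = 6, d(64) = 7, d(65) = 4, d(66) = 8, d(67) = 2, d(68) = 6, d(69) = 4, d(70) = 8, d(71) = 2, d(72) = 12, d(73) = 2, d(74) = 4, d(75) = 6, d(76) = 6, d(77) = 4, d(78) = 8, d(79) = 2, d(80) = 10, d(81) = 5, d(82) = 4, d(83) = 2, d(84) = 12, d(85) = 4, d(86) = 4, d(87) = 4, d(88) = 8, d(89) = 2, d(90) = 12, d(91) = 4, d(92) = 6, d(93) = 4, d(94) = 4, d(95) = 4, d(96) = 12, d(97) = 2, d(98) = 6, d(99) = 6, d(100) = 9, d(101) = 2, d(102) = 8, d(103) = 2, d(104) = 8, d(105) = 8, d(106) = 4, d(107) = 2, d(108) = 12, d(109) = 2, d(110) = 8, d(111) = 4, d(112) = 10, d(113) = 2, d(114) = 8, d(115) = 4, d(116) = 6, d(117) = 6, d(118) = 4, d(119) = 4, d(120) = 16, d(121) = 3, d(122) = 4, d(123) = 4, d(124) = 6, d(125) = 4, d(126) = 12, d(127) = 2, d(128) = 8, d(129) = 4, d(130) = 8, d(131) = 2, d(132) = 12, d(133) = 4, d(134) = 4, d(135) = 8, d(136) = 8, d(137) = 2, d(138) = 8, d(139) = 2, d(140) = 12, d(141) = 4, d(142) = 4, d(143) = 4, d(144) = 15, d(145) = 4, d(146) = 4, d(147) = 6, d(148) = 6, d(149) = 2, d(150) = 12, d(151) = 2, d(152) = 8, d(153) = 6. Summing all 153 values: 796. (Dirichlet's divisor formula: Σ_{n ≤ x} d(n) = x ln(x) + (2γ − 1) x + O(√x). For x = 153, the asymptotic estimate is ≈ 793.28.)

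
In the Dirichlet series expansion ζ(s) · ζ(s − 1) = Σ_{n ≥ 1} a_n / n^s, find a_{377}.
σ(377) = 420

In the product (Σ m^0/m^s)(Σ k / k^s) = Σ (Σ_{d | n} d) / n^s, the coefficient of 1/n^s is σ(n) = Σ_{d | n} d. For n = 377, divisors are [1, 13, 29, 377]; summing: σ(377) = 420.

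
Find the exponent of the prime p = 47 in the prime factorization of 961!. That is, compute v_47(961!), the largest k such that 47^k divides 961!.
v_47(961!) = 20

Legendre's formula: v_p(n!) = Σ_{k ≥ 1} ⌊n / p^k⌋. For p = 47, n = 961, the terms are:
  ⌊961/47^1⌋ = ⌊961/47⌋ = 20
(the next term ⌊961/47^2⌋ = 0, terminating the sum). Summing: v_47(961!) = 20 = 20.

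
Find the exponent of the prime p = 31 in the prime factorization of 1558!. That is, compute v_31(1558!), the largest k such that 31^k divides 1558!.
v_31(1558!) = 51

Legendre's formula: v_p(n!) = Σ_{k ≥ 1} ⌊n / p^k⌋. For p = 31, n = 1558, the terms are:
  ⌊1558/31^1⌋ = ⌊1558/31⌋ = 50
  ⌊1558/31^2⌋ = ⌊1558/961⌋ = 1
(the next term ⌊1558/31^3⌋ = 0, terminating the sum). Summing: v_31(1558!) = 50 + 1 = 51.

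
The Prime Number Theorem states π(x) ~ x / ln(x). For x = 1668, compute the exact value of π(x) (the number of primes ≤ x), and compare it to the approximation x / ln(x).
π(1668) = 262;  x/ln(x) ≈ 224.82;  relative error ≈ 14.19%.

Directly count primes up to 1668: π(1668) = 262. The PNT approximation gives 1668/ln(1668) ≈ 1668/7.41938 ≈ 224.82. Relative error (π(x) − x/ln(x)) / π(x) ≈ 14.19%; the approximation is known to undercount slightly (Li(x) is a better estimate).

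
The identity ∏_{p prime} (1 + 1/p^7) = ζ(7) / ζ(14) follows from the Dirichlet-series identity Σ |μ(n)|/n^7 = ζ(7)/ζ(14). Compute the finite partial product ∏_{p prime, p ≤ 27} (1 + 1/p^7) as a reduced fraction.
∏ = 1213055423679013780431254747580653474818754487990016/1203084832226034935165248483197620256588271403484375

The primes p ≤ 27 are [2, 3, 5, 7, 11, 13, 17, 19, 23]. For each, (1 + 1/p^7) = (p^7 + 1)/p^7. Multiplying these fractions over p ∈ [2, 3, 5, 7, 11, 13, 17, 19, 23] gives 1213055423679013780431254747580653474818754487990016/1203084832226034935165248483197620256588271403484375. (In the limit P → ∞ this tends to ζ(7)/ζ(14).)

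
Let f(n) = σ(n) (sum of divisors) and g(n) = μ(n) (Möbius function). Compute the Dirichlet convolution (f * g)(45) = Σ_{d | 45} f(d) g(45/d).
(σ * μ)(45) = 45

Divisors of 45: [1, 3, 5, 9, 15, 45]. For each d | 45:
  d = 1: σ(1) · μ(45/1) = 1 · 0 = 0
  d = 3: σ(3) · μ(45/3) = 4 · 1 = 4
  d = 5: σ(5) · μ(45/5) = 6 · 0 = 0
  d = 9: σ(9) · μ(45/9) = 13 · -1 = -13
  d = 15: σ(15) · μ(45/15) = 24 · -1 = -24
  d = 45: σ(45) · μ(45/45) = 78 · 1 = 78
Summing: (σ * μ)(45) = 0 + 4 + 0 + -13 + -24 + 78 = 45.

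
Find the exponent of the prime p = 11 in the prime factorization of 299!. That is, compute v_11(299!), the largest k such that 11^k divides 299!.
v_11(299!) = 29

Legendre's formula: v_p(n!) = Σ_{k ≥ 1} ⌊n / p^k⌋. For p = 11, n = 299, the terms are:
  ⌊299/11^1⌋ = ⌊299/11⌋ = 27
  ⌊299/11^2⌋ = ⌊299/121⌋ = 2
(the next term ⌊299/11^3⌋ = 0, terminating the sum). Summing: v_11(299!) = 27 + 2 = 29.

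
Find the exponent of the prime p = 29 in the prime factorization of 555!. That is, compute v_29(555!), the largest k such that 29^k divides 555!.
v_29(555!) = 19

Legendre's formula: v_p(n!) = Σ_{k ≥ 1} ⌊n / p^k⌋. For p = 29, n = 555, the terms are:
  ⌊555/29^1⌋ = ⌊555/29⌋ = 19
(the next term ⌊555/29^2⌋ = 0, terminating the sum). Summing: v_29(555!) = 19 = 19.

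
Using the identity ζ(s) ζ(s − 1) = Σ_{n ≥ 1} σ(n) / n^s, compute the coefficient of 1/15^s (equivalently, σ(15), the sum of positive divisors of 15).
σ(15) = 24

In the product (Σ m^0/m^s)(Σ k / k^s) = Σ (Σ_{d | n} d) / n^s, the coefficient of 1/n^s is σ(n) = Σ_{d | n} d. For n = 15, divisors are [1, 3, 5, 15]; summing: σ(15) = 24.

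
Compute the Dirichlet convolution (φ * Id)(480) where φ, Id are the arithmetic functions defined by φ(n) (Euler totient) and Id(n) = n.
(φ * Id)(480) = 5040

Divisors of 480: [1, 2, 3, 4, 5, 6, 8, 10, 12, 15, 16, 20, 24, 30, 32, 40, 48, 60, 80, 96, 120, 160, 240, 480]. For each d | 480:
  d = 1: φ(1) · Id(480/1) = 1 · 480 = 480
  d = 2: φ(2) · Id(480/2) = 1 · 240 = 240
  d = 3: φ(3) · Id(480/3) = 2 · 160 = 320
  d = 4: φ(4) · Id(480/4) = 2 · 120 = 240
  d = 5: φ(5) · Id(480/5) = 4 · 96 = 384
  d = 6: φ(6) · Id(480/6) = 2 · 80 = 160
  d = 8: φ(8) · Id(480/8) = 4 · 60 = 240
  d = 10: φ(10) · Id(480/10) = 4 · 48 = 192
  d = 12: φ(12) · Id(480/12) = 4 · 40 = 160
  d = 15: φ(15) · Id(480/15) = 8 · 32 = 256
  d = 16: φ(16) · Id(480/16) = 8 · 30 = 240
  d = 20: φ(20) · Id(480/20) = 8 · 24 = 192
  d = 24: φ(24) · Id(480/24) = 8 · 20 = 160
  d = 30: φ(30) · Id(480/30) = 8 · 16 = 128
  d = 32: φ(32) · Id(480/32) = 16 · 15 = 240
  d = 40: φ(40) · Id(480/40) = 16 · 12 = 192
  d = 48: φ(48) · Id(480/48) = 16 · 10 = 160
  d = 60: φ(60) · Id(480/60) = 16 · 8 = 128
  d = 80: φ(80) · Id(480/80) = 32 · 6 = 192
  d = 96: φ(96) · Id(480/96) = 32 · 5 = 160
  d = 120: φ(120) · Id(480/120) = 32 · 4 = 128
  d = 160: φ(160) · Id(480/160) = 64 · 3 = 192
  d = 240: φ(240) · Id(480/240) = 64 · 2 = 128
  d = 480: φ(480) · Id(480/480) = 128 · 1 = 128
Summing: (φ * Id)(480) = 480 + 240 + 320 + 240 + 384 + 160 + 240 + 192 + 160 + 256 + 240 + 192 + 160 + 128 + 240 + 192 + 160 + 128 + 192 + 160 + 128 + 192 + 128 + 128 = 5040.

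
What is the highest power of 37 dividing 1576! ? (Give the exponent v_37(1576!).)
v_37(1576!) = 43

Legendre's formula: v_p(n!) = Σ_{k ≥ 1} ⌊n / p^k⌋. For p = 37, n = 1576, the terms are:
  ⌊1576/37^1⌋ = ⌊1576/37⌋ = 42
  ⌊1576/37^2⌋ = ⌊1576/1369⌋ = 1
(the next term ⌊1576/37^3⌋ = 0, terminating the sum). Summing: v_37(1576!) = 42 + 1 = 43.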